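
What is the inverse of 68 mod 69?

68

Apply the Euclidean algorithm and back-substitute:
69 = 1·68 + 1
68 = 68·1 + 0
gcd(68, 69) = 1, so the inverse exists.
Back-substitute for 1:
1 = 1·69 − 1·68
So 68⁻¹ ≡ −1 ≡ 68 (mod 69).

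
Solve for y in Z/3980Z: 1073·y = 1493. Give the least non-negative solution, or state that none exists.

gcd(1073, 3980) = 1, so a unique solution mod 3980 exists.
1073⁻¹ ≡ 3457 (mod 3980).
y ≡ 3457·1493 ≡ 3221 (mod 3980).

3221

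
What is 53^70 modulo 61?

60

70 in binary is 1000110, i.e. 70 = 64 + 4 + 2.
53^1 ≡ 53 (mod 61)
53^2 ≡ 53^2 = 2809 ≡ 3 (mod 61)
53^4 ≡ 3^2 = 9 (mod 61)
53^8 ≡ 9^2 = 81 ≡ 20 (mod 61)
53^16 ≡ 20^2 = 400 ≡ 34 (mod 61)
53^32 ≡ 34^2 = 1156 ≡ 58 (mod 61)
53^64 ≡ 58^2 = 3364 ≡ 9 (mod 61)
53^70 = 53^64 · 53^4 · 53^2 ≡ 9 · 9 · 3 (mod 61).
Accumulate the product:
9 · 9 = 81 ≡ 20
20 · 3 = 60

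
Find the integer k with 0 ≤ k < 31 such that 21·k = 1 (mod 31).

3

By the extended Euclidean algorithm:
31 = 1×21 + 10
21 = 2×10 + 1
10 = 10×1 + 0
gcd(21, 31) = 1, so the inverse exists.
Back-substitute for 1:
1 = 1×21 − 2×10
  = −2×31 + 3×21
So 21⁻¹ ≡ 3 (mod 31).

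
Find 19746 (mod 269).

109

19746 = 73*269 + 109, so 19746 ≡ 109 (mod 269).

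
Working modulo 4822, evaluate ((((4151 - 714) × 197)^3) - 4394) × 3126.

3492

4151 - 714 = 3437
3437 × 197 = 677089 ≡ 2009 (mod 4822)
(2009)^3 ≡ 4409 (mod 4822)
4409 - 4394 = 15
15 × 3126 = 46890 ≡ 3492 (mod 4822)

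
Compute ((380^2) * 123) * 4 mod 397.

62

(380)^2 ≡ 289 (mod 397)
289 * 123 = 35547 ≡ 214 (mod 397)
214 * 4 = 856 ≡ 62 (mod 397)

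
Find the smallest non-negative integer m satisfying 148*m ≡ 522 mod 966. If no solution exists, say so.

gcd(148, 966) = 2, and 2 | 522, so solutions exist.
Divide through by 2: 74*m ≡ 261 (mod 483).
74⁻¹ ≡ 359 (mod 483).
m ≡ 359*261 ≡ 480 (mod 483).
The smallest non-negative solution is m = 480.

480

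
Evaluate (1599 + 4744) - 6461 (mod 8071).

1599 + 4744 = 6343
6343 - 6461 = -118 ≡ 7953 (mod 8071)

7953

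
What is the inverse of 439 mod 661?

396

661 = 1·439 + 222
439 = 1·222 + 217
222 = 1·217 + 5
217 = 43·5 + 2
5 = 2·2 + 1
2 = 2·1 + 0
gcd(439, 661) = 1, so the inverse exists.
Back-substitute for 1:
1 = 1·5 − 2·2
  = −2·217 + 87·5
  = 87·222 − 89·217
  = −89·439 + 176·222
  = 176·661 − 265·439
So 439⁻¹ ≡ −265 ≡ 396 (mod 661).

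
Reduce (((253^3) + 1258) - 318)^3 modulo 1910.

(253)^3 ≡ 1297 (mod 1910)
1297 + 1258 = 2555 ≡ 645 (mod 1910)
645 - 318 = 327
(327)^3 ≡ 1323 (mod 1910)

1323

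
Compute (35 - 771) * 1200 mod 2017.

246

35 - 771 = -736 ≡ 1281 (mod 2017)
1281 * 1200 = 1537200 ≡ 246 (mod 2017)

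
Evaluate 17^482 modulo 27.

19

Using repeated squaring:
17^1 ≡ 17 (mod 27)
17^2 ≡ 17^2 = 289 ≡ 19 (mod 27)
17^4 ≡ 19^2 = 361 ≡ 10 (mod 27)
17^8 ≡ 10^2 = 100 ≡ 19 (mod 27)
17^16 ≡ 19^2 = 361 ≡ 10 (mod 27)
17^32 ≡ 10^2 = 100 ≡ 19 (mod 27)
17^64 ≡ 19^2 = 361 ≡ 10 (mod 27)
17^128 ≡ 10^2 = 100 ≡ 19 (mod 27)
17^256 ≡ 19^2 = 361 ≡ 10 (mod 27)
17^482 = 17^256 · 17^128 · 17^64 · 17^32 · 17^2 ≡ 10 · 19 · 10 · 19 · 19 (mod 27).
Accumulate the product:
10 · 19 = 190 ≡ 1
1 · 10 = 10
10 · 19 = 190 ≡ 1
1 · 19 = 19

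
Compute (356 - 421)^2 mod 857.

356 - 421 = -65 ≡ 792 (mod 857)
(792)^2 ≡ 797 (mod 857)

797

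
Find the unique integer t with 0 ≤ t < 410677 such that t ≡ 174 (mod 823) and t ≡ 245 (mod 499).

823⁻¹ mod 499: 823×211 ≡ 1 (mod 499), so 823⁻¹ ≡ 211.
t = 174 + 823×((245 − 174)×211 mod 499) = 174 + 823×11 = 9227.
Check: 9227 mod 823 = 174, 9227 mod 499 = 245. ✓

9227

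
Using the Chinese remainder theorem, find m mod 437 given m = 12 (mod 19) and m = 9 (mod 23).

354

19⁻¹ mod 23: 19*17 ≡ 1 (mod 23), so 19⁻¹ ≡ 17.
m = 12 + 19*((9 − 12)*17 mod 23) = 12 + 19*18 = 354.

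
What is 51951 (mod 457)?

310

51951 = 113×457 + 310, so 51951 ≡ 310 (mod 457).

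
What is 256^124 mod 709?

124 in binary is 1111100, i.e. 124 = 64 + 32 + 16 + 8 + 4.
256^1 ≡ 256 (mod 709)
256^2 ≡ 256^2 = 65536 ≡ 308 (mod 709)
256^4 ≡ 308^2 = 94864 ≡ 567 (mod 709)
256^8 ≡ 567^2 = 321489 ≡ 312 (mod 709)
256^16 ≡ 312^2 = 97344 ≡ 211 (mod 709)
256^32 ≡ 211^2 = 44521 ≡ 563 (mod 709)
256^64 ≡ 563^2 = 316969 ≡ 46 (mod 709)
256^124 = 256^64 * 256^32 * 256^16 * 256^8 * 256^4 ≡ 46 * 563 * 211 * 312 * 567 (mod 709).
Accumulate the product:
46 * 563 = 25898 ≡ 374
374 * 211 = 78914 ≡ 215
215 * 312 = 67080 ≡ 434
434 * 567 = 246078 ≡ 55

55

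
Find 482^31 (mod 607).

271

Using repeated squaring:
31 in binary is 11111, i.e. 31 = 16 + 8 + 4 + 2 + 1.
482^1 ≡ 482 (mod 607)
482^2 ≡ 482^2 = 232324 ≡ 450 (mod 607)
482^4 ≡ 450^2 = 202500 ≡ 369 (mod 607)
482^8 ≡ 369^2 = 136161 ≡ 193 (mod 607)
482^16 ≡ 193^2 = 37249 ≡ 222 (mod 607)
482^31 = 482^16 * 482^8 * 482^4 * 482^2 * 482^1 ≡ 222 * 193 * 369 * 450 * 482 (mod 607).
Accumulate the product:
222 * 193 = 42846 ≡ 356
356 * 369 = 131364 ≡ 252
252 * 450 = 113400 ≡ 498
498 * 482 = 240036 ≡ 271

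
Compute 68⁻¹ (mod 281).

By the extended Euclidean algorithm:
281 = 4·68 + 9
68 = 7·9 + 5
9 = 1·5 + 4
5 = 1·4 + 1
4 = 4·1 + 0
gcd(68, 281) = 1, so the inverse exists.
Bézout: 1 = −15·281 + 62·68.
So 68⁻¹ ≡ 62 (mod 281).

62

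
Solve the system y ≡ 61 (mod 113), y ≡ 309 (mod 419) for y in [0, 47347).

32153

113⁻¹ mod 419: 113·89 ≡ 1 (mod 419), so 113⁻¹ ≡ 89.
y = 61 + 113·((309 − 61)·89 mod 419) = 61 + 113·284 = 32153.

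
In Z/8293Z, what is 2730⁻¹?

8293 = 3×2730 + 103
2730 = 26×103 + 52
103 = 1×52 + 51
52 = 1×51 + 1
51 = 51×1 + 0
gcd(2730, 8293) = 1, so the inverse exists.
Bézout: 1 = −53×8293 + 161×2730.
So 2730⁻¹ ≡ 161 (mod 8293).

161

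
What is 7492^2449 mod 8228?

5248

7492^1 ≡ 7492 (mod 8228)
7492^2 ≡ 7492^2 = 56130064 ≡ 6876 (mod 8228)
7492^4 ≡ 6876^2 = 47279376 ≡ 1288 (mod 8228)
7492^8 ≡ 1288^2 = 1658944 ≡ 5116 (mod 8228)
7492^16 ≡ 5116^2 = 26173456 ≡ 188 (mod 8228)
7492^32 ≡ 188^2 = 35344 ≡ 2432 (mod 8228)
7492^64 ≡ 2432^2 = 5914624 ≡ 6920 (mod 8228)
7492^128 ≡ 6920^2 = 47886400 ≡ 7668 (mod 8228)
7492^256 ≡ 7668^2 = 58798224 ≡ 936 (mod 8228)
7492^512 ≡ 936^2 = 876096 ≡ 3928 (mod 8228)
7492^1024 ≡ 3928^2 = 15429184 ≡ 1684 (mod 8228)
7492^2048 ≡ 1684^2 = 2835856 ≡ 5424 (mod 8228)
7492^2449 = 7492^2048 · 7492^256 · 7492^128 · 7492^16 · 7492^1 ≡ 5424 · 936 · 7668 · 188 · 7492 (mod 8228).
Accumulate the product:
5424 · 936 = 5076864 ≡ 188
188 · 7668 = 1441584 ≡ 1684
1684 · 188 = 316592 ≡ 3928
3928 · 7492 = 29428576 ≡ 5248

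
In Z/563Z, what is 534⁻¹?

Apply the Euclidean algorithm and back-substitute:
563 = 1*534 + 29
534 = 18*29 + 12
29 = 2*12 + 5
12 = 2*5 + 2
5 = 2*2 + 1
2 = 2*1 + 0
gcd(534, 563) = 1, so the inverse exists.
Back-substitute for 1:
1 = 1*5 − 2*2
  = −2*12 + 5*5
  = 5*29 − 12*12
  = −12*534 + 221*29
  = 221*563 − 233*534
So 534⁻¹ ≡ −233 ≡ 330 (mod 563).

330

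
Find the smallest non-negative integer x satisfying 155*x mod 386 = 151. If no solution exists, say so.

gcd(155, 386) = 1, so a unique solution mod 386 exists.
155⁻¹ ≡ 259 (mod 386).
x ≡ 259*151 ≡ 123 (mod 386).

123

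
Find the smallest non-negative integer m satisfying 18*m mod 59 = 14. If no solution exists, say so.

gcd(18, 59) = 1, so a unique solution mod 59 exists.
18⁻¹ ≡ 23 (mod 59).
m ≡ 23*14 ≡ 27 (mod 59).

27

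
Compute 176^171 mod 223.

By square-and-multiply:
171 in binary is 10101011, i.e. 171 = 128 + 32 + 8 + 2 + 1.
176^1 ≡ 176 (mod 223)
176^2 ≡ 176^2 = 30976 ≡ 202 (mod 223)
176^4 ≡ 202^2 = 40804 ≡ 218 (mod 223)
176^8 ≡ 218^2 = 47524 ≡ 25 (mod 223)
176^16 ≡ 25^2 = 625 ≡ 179 (mod 223)
176^32 ≡ 179^2 = 32041 ≡ 152 (mod 223)
176^64 ≡ 152^2 = 23104 ≡ 135 (mod 223)
176^128 ≡ 135^2 = 18225 ≡ 162 (mod 223)
176^171 = 176^128 * 176^32 * 176^8 * 176^2 * 176^1 ≡ 162 * 152 * 25 * 202 * 176 (mod 223).
Accumulate the product:
162 * 152 = 24624 ≡ 94
94 * 25 = 2350 ≡ 120
120 * 202 = 24240 ≡ 156
156 * 176 = 27456 ≡ 27

27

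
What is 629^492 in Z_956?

Compute successive squares:
492 in binary is 111101100, i.e. 492 = 256 + 128 + 64 + 32 + 8 + 4.
629^1 ≡ 629 (mod 956)
629^2 ≡ 629^2 = 395641 ≡ 813 (mod 956)
629^4 ≡ 813^2 = 660969 ≡ 373 (mod 956)
629^8 ≡ 373^2 = 139129 ≡ 509 (mod 956)
629^16 ≡ 509^2 = 259081 ≡ 5 (mod 956)
629^32 ≡ 5^2 = 25 (mod 956)
629^64 ≡ 25^2 = 625 (mod 956)
629^128 ≡ 625^2 = 390625 ≡ 577 (mod 956)
629^256 ≡ 577^2 = 332929 ≡ 241 (mod 956)
629^492 = 629^256 · 629^128 · 629^64 · 629^32 · 629^8 · 629^4 ≡ 241 · 577 · 625 · 25 · 509 · 373 (mod 956).
Accumulate the product:
241 · 577 = 139057 ≡ 437
437 · 625 = 273125 ≡ 665
665 · 25 = 16625 ≡ 373
373 · 509 = 189857 ≡ 569
569 · 373 = 212237 ≡ 5

5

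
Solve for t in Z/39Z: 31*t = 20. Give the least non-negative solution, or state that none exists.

gcd(31, 39) = 1, so a unique solution mod 39 exists.
31⁻¹ ≡ 34 (mod 39).
t ≡ 34*20 ≡ 17 (mod 39).

17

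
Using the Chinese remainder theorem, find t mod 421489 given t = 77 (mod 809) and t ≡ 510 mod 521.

809⁻¹ mod 521: 809*360 ≡ 1 (mod 521), so 809⁻¹ ≡ 360.
t = 77 + 809*((510 − 77)*360 mod 521) = 77 + 809*101 = 81786.
Check: 81786 mod 809 = 77, 81786 mod 521 = 510. ✓

81786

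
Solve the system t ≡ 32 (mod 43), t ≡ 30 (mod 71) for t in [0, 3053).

43⁻¹ mod 71: 43*38 ≡ 1 (mod 71), so 43⁻¹ ≡ 38.
t = 32 + 43*((30 − 32)*38 mod 71) = 32 + 43*66 = 2870.

2870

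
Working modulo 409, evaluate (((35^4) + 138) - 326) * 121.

231

(35)^4 ≡ 4 (mod 409)
4 + 138 = 142
142 - 326 = -184 ≡ 225 (mod 409)
225 * 121 = 27225 ≡ 231 (mod 409)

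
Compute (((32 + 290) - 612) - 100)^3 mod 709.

32 + 290 = 322
322 - 612 = -290 ≡ 419 (mod 709)
419 - 100 = 319
(319)^3 ≡ 194 (mod 709)

194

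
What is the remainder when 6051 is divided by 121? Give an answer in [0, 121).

1

6051 = 50*121 + 1, so 6051 ≡ 1 (mod 121).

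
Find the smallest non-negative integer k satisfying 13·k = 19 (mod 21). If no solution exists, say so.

gcd(13, 21) = 1, so a unique solution mod 21 exists.
13⁻¹ ≡ 13 (mod 21).
k ≡ 13·19 ≡ 16 (mod 21).

16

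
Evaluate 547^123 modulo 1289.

18

Compute successive squares:
123 in binary is 1111011, i.e. 123 = 64 + 32 + 16 + 8 + 2 + 1.
547^1 ≡ 547 (mod 1289)
547^2 ≡ 547^2 = 299209 ≡ 161 (mod 1289)
547^4 ≡ 161^2 = 25921 ≡ 141 (mod 1289)
547^8 ≡ 141^2 = 19881 ≡ 546 (mod 1289)
547^16 ≡ 546^2 = 298116 ≡ 357 (mod 1289)
547^32 ≡ 357^2 = 127449 ≡ 1127 (mod 1289)
547^64 ≡ 1127^2 = 1270129 ≡ 464 (mod 1289)
547^123 = 547^64 * 547^32 * 547^16 * 547^8 * 547^2 * 547^1 ≡ 464 * 1127 * 357 * 546 * 161 * 547 (mod 1289).
Accumulate the product:
464 * 1127 = 522928 ≡ 883
883 * 357 = 315231 ≡ 715
715 * 546 = 390390 ≡ 1112
1112 * 161 = 179032 ≡ 1150
1150 * 547 = 629050 ≡ 18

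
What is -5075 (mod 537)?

295

-5075 = -10*537 + 295, so -5075 ≡ 295 (mod 537).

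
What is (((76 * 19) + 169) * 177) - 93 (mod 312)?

240

76 * 19 = 1444 ≡ 196 (mod 312)
196 + 169 = 365 ≡ 53 (mod 312)
53 * 177 = 9381 ≡ 21 (mod 312)
21 - 93 = -72 ≡ 240 (mod 312)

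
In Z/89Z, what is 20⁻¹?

49

89 = 4*20 + 9
20 = 2*9 + 2
9 = 4*2 + 1
2 = 2*1 + 0
gcd(20, 89) = 1, so the inverse exists.
Bézout: 1 = 9*89 − 40*20.
So 20⁻¹ ≡ −40 ≡ 49 (mod 89).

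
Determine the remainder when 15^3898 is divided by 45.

0

By square-and-multiply:
3898 in binary is 111100111010, i.e. 3898 = 2048 + 1024 + 512 + 256 + 32 + 16 + 8 + 2.
15^1 ≡ 15 (mod 45)
15^2 ≡ 15^2 = 225 ≡ 0 (mod 45)
15^4 ≡ 0^2 = 0 (mod 45)
15^8 ≡ 0^2 = 0 (mod 45)
15^16 ≡ 0^2 = 0 (mod 45)
15^32 ≡ 0^2 = 0 (mod 45)
15^64 ≡ 0^2 = 0 (mod 45)
15^128 ≡ 0^2 = 0 (mod 45)
15^256 ≡ 0^2 = 0 (mod 45)
15^512 ≡ 0^2 = 0 (mod 45)
15^1024 ≡ 0^2 = 0 (mod 45)
15^2048 ≡ 0^2 = 0 (mod 45)
15^3898 = 15^2048 × 15^1024 × 15^512 × 15^256 × 15^32 × 15^16 × 15^8 × 15^2 ≡ 0 × 0 × 0 × 0 × 0 × 0 × 0 × 0 (mod 45).
Accumulate the product:
0 × 0 = 0
0 × 0 = 0
0 × 0 = 0
0 × 0 = 0
0 × 0 = 0
0 × 0 = 0
0 × 0 = 0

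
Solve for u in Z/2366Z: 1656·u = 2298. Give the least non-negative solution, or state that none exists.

gcd(1656, 2366) = 2, and 2 | 2298, so solutions exist.
Divide through by 2: 828·u mod 1183 = 1149.
828⁻¹ ≡ 1173 (mod 1183).
u ≡ 1173·1149 ≡ 340 (mod 1183).
The smallest non-negative solution is u = 340.

340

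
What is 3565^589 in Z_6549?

4015

Using repeated squaring:
589 in binary is 1001001101, i.e. 589 = 512 + 64 + 8 + 4 + 1.
3565^1 ≡ 3565 (mod 6549)
3565^2 ≡ 3565^2 = 12709225 ≡ 4165 (mod 6549)
3565^4 ≡ 4165^2 = 17347225 ≡ 5473 (mod 6549)
3565^8 ≡ 5473^2 = 29953729 ≡ 5152 (mod 6549)
3565^16 ≡ 5152^2 = 26543104 ≡ 7 (mod 6549)
3565^32 ≡ 7^2 = 49 (mod 6549)
3565^64 ≡ 49^2 = 2401 (mod 6549)
3565^128 ≡ 2401^2 = 5764801 ≡ 1681 (mod 6549)
3565^256 ≡ 1681^2 = 2825761 ≡ 3142 (mod 6549)
3565^512 ≡ 3142^2 = 9872164 ≡ 2821 (mod 6549)
3565^589 = 3565^512 * 3565^64 * 3565^8 * 3565^4 * 3565^1 ≡ 2821 * 2401 * 5152 * 5473 * 3565 (mod 6549).
Accumulate the product:
2821 * 2401 = 6773221 ≡ 1555
1555 * 5152 = 8011360 ≡ 1933
1933 * 5473 = 10579309 ≡ 2674
2674 * 3565 = 9532810 ≡ 4015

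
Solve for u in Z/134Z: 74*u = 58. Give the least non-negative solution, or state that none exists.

gcd(74, 134) = 2, and 2 | 58, so solutions exist.
Divide through by 2: 37*u = 29 (mod 67).
37⁻¹ ≡ 29 (mod 67).
u ≡ 29*29 ≡ 37 (mod 67).
The smallest non-negative solution is u = 37.

37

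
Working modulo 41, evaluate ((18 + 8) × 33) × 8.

17

18 + 8 = 26
26 × 33 = 858 ≡ 38 (mod 41)
38 × 8 = 304 ≡ 17 (mod 41)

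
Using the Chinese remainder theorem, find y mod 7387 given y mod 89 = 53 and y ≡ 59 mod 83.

89⁻¹ mod 83: 89·14 ≡ 1 (mod 83), so 89⁻¹ ≡ 14.
y = 53 + 89·((59 − 53)·14 mod 83) = 53 + 89·1 = 142.

142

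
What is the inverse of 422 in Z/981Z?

981 = 2×422 + 137
422 = 3×137 + 11
137 = 12×11 + 5
11 = 2×5 + 1
5 = 5×1 + 0
gcd(422, 981) = 1, so the inverse exists.
Bézout: 1 = −77×981 + 179×422.
So 422⁻¹ ≡ 179 (mod 981).

179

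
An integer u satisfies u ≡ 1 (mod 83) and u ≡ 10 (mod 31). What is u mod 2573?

83⁻¹ mod 31: 83*3 ≡ 1 (mod 31), so 83⁻¹ ≡ 3.
u = 1 + 83*((10 − 1)*3 mod 31) = 1 + 83*27 = 2242.
Check: 2242 mod 83 = 1, 2242 mod 31 = 10. ✓

2242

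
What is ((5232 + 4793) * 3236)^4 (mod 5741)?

4296

5232 + 4793 = 10025 ≡ 4284 (mod 5741)
4284 * 3236 = 13863024 ≡ 4250 (mod 5741)
(4250)^4 ≡ 4296 (mod 5741)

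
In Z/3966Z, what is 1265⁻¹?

Run the extended Euclidean algorithm:
3966 = 3*1265 + 171
1265 = 7*171 + 68
171 = 2*68 + 35
68 = 1*35 + 33
35 = 1*33 + 2
33 = 16*2 + 1
2 = 2*1 + 0
gcd(1265, 3966) = 1, so the inverse exists.
Back-substitute for 1:
1 = 1*33 − 16*2
  = −16*35 + 17*33
  = 17*68 − 33*35
  = −33*171 + 83*68
  = 83*1265 − 614*171
  = −614*3966 + 1925*1265
So 1265⁻¹ ≡ 1925 (mod 3966).

1925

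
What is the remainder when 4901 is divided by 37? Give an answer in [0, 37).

17

4901 = 132*37 + 17, so 4901 ≡ 17 (mod 37).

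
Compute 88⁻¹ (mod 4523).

By the extended Euclidean algorithm:
4523 = 51·88 + 35
88 = 2·35 + 18
35 = 1·18 + 17
18 = 1·17 + 1
17 = 17·1 + 0
gcd(88, 4523) = 1, so the inverse exists.
Back-substitute for 1:
1 = 1·18 − 1·17
  = −1·35 + 2·18
  = 2·88 − 5·35
  = −5·4523 + 257·88
So 88⁻¹ ≡ 257 (mod 4523).

257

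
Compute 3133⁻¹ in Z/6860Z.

6860 = 2·3133 + 594
3133 = 5·594 + 163
594 = 3·163 + 105
163 = 1·105 + 58
105 = 1·58 + 47
58 = 1·47 + 11
47 = 4·11 + 3
11 = 3·3 + 2
3 = 1·2 + 1
2 = 2·1 + 0
gcd(3133, 6860) = 1, so the inverse exists.
Back-substitute for 1:
1 = 1·3 − 1·2
  = −1·11 + 4·3
  = 4·47 − 17·11
  = −17·58 + 21·47
  = 21·105 − 38·58
  = −38·163 + 59·105
  = 59·594 − 215·163
  = −215·3133 + 1134·594
  = 1134·6860 − 2483·3133
So 3133⁻¹ ≡ −2483 ≡ 4377 (mod 6860).

4377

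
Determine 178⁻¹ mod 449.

Run the extended Euclidean algorithm:
449 = 2·178 + 93
178 = 1·93 + 85
93 = 1·85 + 8
85 = 10·8 + 5
8 = 1·5 + 3
5 = 1·3 + 2
3 = 1·2 + 1
2 = 2·1 + 0
gcd(178, 449) = 1, so the inverse exists.
Bézout: 1 = 67·449 − 169·178.
So 178⁻¹ ≡ −169 ≡ 280 (mod 449).

280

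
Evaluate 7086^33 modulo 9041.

4157

By square-and-multiply:
33 in binary is 100001, i.e. 33 = 32 + 1.
7086^1 ≡ 7086 (mod 9041)
7086^2 ≡ 7086^2 = 50211396 ≡ 6723 (mod 9041)
7086^4 ≡ 6723^2 = 45198729 ≡ 2770 (mod 9041)
7086^8 ≡ 2770^2 = 7672900 ≡ 6132 (mod 9041)
7086^16 ≡ 6132^2 = 37601424 ≡ 8946 (mod 9041)
7086^32 ≡ 8946^2 = 80030916 ≡ 9025 (mod 9041)
7086^33 = 7086^32 * 7086^1 ≡ 9025 * 7086 (mod 9041).
9025 * 7086 = 63951150 ≡ 4157 (mod 9041).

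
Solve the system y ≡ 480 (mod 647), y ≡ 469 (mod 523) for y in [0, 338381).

647⁻¹ mod 523: 647·426 ≡ 1 (mod 523), so 647⁻¹ ≡ 426.
y = 480 + 647·((469 − 480)·426 mod 523) = 480 + 647·21 = 14067.
Check: 14067 mod 647 = 480, 14067 mod 523 = 469. ✓

14067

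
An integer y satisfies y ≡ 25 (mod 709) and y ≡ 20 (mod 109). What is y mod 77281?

709⁻¹ mod 109: 709×2 ≡ 1 (mod 109), so 709⁻¹ ≡ 2.
y = 25 + 709×((20 − 25)×2 mod 109) = 25 + 709×99 = 70216.
Check: 70216 mod 709 = 25, 70216 mod 109 = 20. ✓

70216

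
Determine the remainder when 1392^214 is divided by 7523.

1624

Using repeated squaring:
214 in binary is 11010110, i.e. 214 = 128 + 64 + 16 + 4 + 2.
1392^1 ≡ 1392 (mod 7523)
1392^2 ≡ 1392^2 = 1937664 ≡ 4253 (mod 7523)
1392^4 ≡ 4253^2 = 18088009 ≡ 2717 (mod 7523)
1392^8 ≡ 2717^2 = 7382089 ≡ 2026 (mod 7523)
1392^16 ≡ 2026^2 = 4104676 ≡ 4641 (mod 7523)
1392^32 ≡ 4641^2 = 21538881 ≡ 532 (mod 7523)
1392^64 ≡ 532^2 = 283024 ≡ 4673 (mod 7523)
1392^128 ≡ 4673^2 = 21836929 ≡ 5183 (mod 7523)
1392^214 = 1392^128 · 1392^64 · 1392^16 · 1392^4 · 1392^2 ≡ 5183 · 4673 · 4641 · 2717 · 4253 (mod 7523).
Accumulate the product:
5183 · 4673 = 24220159 ≡ 3622
3622 · 4641 = 16809702 ≡ 3320
3320 · 2717 = 9020440 ≡ 363
363 · 4253 = 1543839 ≡ 1624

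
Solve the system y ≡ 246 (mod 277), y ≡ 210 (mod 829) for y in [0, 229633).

277⁻¹ mod 829: 277×416 ≡ 1 (mod 829), so 277⁻¹ ≡ 416.
y = 246 + 277×((210 − 246)×416 mod 829) = 246 + 277×775 = 214921.

214921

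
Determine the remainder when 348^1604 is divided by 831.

Using repeated squaring:
348^1 ≡ 348 (mod 831)
348^2 ≡ 348^2 = 121104 ≡ 609 (mod 831)
348^4 ≡ 609^2 = 370881 ≡ 255 (mod 831)
348^8 ≡ 255^2 = 65025 ≡ 207 (mod 831)
348^16 ≡ 207^2 = 42849 ≡ 468 (mod 831)
348^32 ≡ 468^2 = 219024 ≡ 471 (mod 831)
348^64 ≡ 471^2 = 221841 ≡ 795 (mod 831)
348^128 ≡ 795^2 = 632025 ≡ 465 (mod 831)
348^256 ≡ 465^2 = 216225 ≡ 165 (mod 831)
348^512 ≡ 165^2 = 27225 ≡ 633 (mod 831)
348^1024 ≡ 633^2 = 400689 ≡ 147 (mod 831)
348^1604 = 348^1024 * 348^512 * 348^64 * 348^4 ≡ 147 * 633 * 795 * 255 (mod 831).
Accumulate the product:
147 * 633 = 93051 ≡ 810
810 * 795 = 643950 ≡ 756
756 * 255 = 192780 ≡ 819

819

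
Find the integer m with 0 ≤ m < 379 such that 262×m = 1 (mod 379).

149

By the extended Euclidean algorithm:
379 = 1×262 + 117
262 = 2×117 + 28
117 = 4×28 + 5
28 = 5×5 + 3
5 = 1×3 + 2
3 = 1×2 + 1
2 = 2×1 + 0
gcd(262, 379) = 1, so the inverse exists.
Back-substitute for 1:
1 = 1×3 − 1×2
  = −1×5 + 2×3
  = 2×28 − 11×5
  = −11×117 + 46×28
  = 46×262 − 103×117
  = −103×379 + 149×262
So 262⁻¹ ≡ 149 (mod 379).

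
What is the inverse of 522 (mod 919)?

125

Apply the Euclidean algorithm and back-substitute:
919 = 1*522 + 397
522 = 1*397 + 125
397 = 3*125 + 22
125 = 5*22 + 15
22 = 1*15 + 7
15 = 2*7 + 1
7 = 7*1 + 0
gcd(522, 919) = 1, so the inverse exists.
Bézout: 1 = −71*919 + 125*522.
So 522⁻¹ ≡ 125 (mod 919).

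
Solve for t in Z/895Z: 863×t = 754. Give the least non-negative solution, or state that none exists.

368

gcd(863, 895) = 1, so a unique solution mod 895 exists.
863⁻¹ ≡ 867 (mod 895).
t ≡ 867×754 ≡ 368 (mod 895).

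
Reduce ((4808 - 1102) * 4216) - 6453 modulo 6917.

4808 - 1102 = 3706
3706 * 4216 = 15624496 ≡ 5910 (mod 6917)
5910 - 6453 = -543 ≡ 6374 (mod 6917)

6374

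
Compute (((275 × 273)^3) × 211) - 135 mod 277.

144

275 × 273 = 75075 ≡ 8 (mod 277)
(8)^3 ≡ 235 (mod 277)
235 × 211 = 49585 ≡ 2 (mod 277)
2 - 135 = -133 ≡ 144 (mod 277)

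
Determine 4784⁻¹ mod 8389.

370

8389 = 1*4784 + 3605
4784 = 1*3605 + 1179
3605 = 3*1179 + 68
1179 = 17*68 + 23
68 = 2*23 + 22
23 = 1*22 + 1
22 = 22*1 + 0
gcd(4784, 8389) = 1, so the inverse exists.
Bézout: 1 = −211*8389 + 370*4784.
So 4784⁻¹ ≡ 370 (mod 8389).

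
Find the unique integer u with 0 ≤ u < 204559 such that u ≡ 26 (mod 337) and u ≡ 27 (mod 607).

337⁻¹ mod 607: 337·299 ≡ 1 (mod 607), so 337⁻¹ ≡ 299.
u = 26 + 337·((27 − 26)·299 mod 607) = 26 + 337·299 = 100789.
Check: 100789 mod 337 = 26, 100789 mod 607 = 27. ✓

100789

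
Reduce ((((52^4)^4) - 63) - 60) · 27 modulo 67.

(52)^4 ≡ 40 (mod 67)
(40)^4 ≡ 64 (mod 67)
64 - 63 = 1
1 - 60 = -59 ≡ 8 (mod 67)
8 · 27 = 216 ≡ 15 (mod 67)

15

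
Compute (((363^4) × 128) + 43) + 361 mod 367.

142

(363)^4 ≡ 256 (mod 367)
256 × 128 = 32768 ≡ 105 (mod 367)
105 + 43 = 148
148 + 361 = 509 ≡ 142 (mod 367)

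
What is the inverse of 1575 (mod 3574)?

59

3574 = 2·1575 + 424
1575 = 3·424 + 303
424 = 1·303 + 121
303 = 2·121 + 61
121 = 1·61 + 60
61 = 1·60 + 1
60 = 60·1 + 0
gcd(1575, 3574) = 1, so the inverse exists.
Back-substitute for 1:
1 = 1·61 − 1·60
  = −1·121 + 2·61
  = 2·303 − 5·121
  = −5·424 + 7·303
  = 7·1575 − 26·424
  = −26·3574 + 59·1575
So 1575⁻¹ ≡ 59 (mod 3574).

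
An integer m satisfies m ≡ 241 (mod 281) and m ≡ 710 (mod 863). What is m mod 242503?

281⁻¹ mod 863: 281*43 ≡ 1 (mod 863), so 281⁻¹ ≡ 43.
m = 241 + 281*((710 − 241)*43 mod 863) = 241 + 281*318 = 89599.

89599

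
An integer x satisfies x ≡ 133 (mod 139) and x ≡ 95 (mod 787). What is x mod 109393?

139⁻¹ mod 787: 139×402 ≡ 1 (mod 787), so 139⁻¹ ≡ 402.
x = 133 + 139×((95 − 133)×402 mod 787) = 133 + 139×464 = 64629.

64629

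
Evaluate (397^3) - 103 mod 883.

(397)^3 ≡ 510 (mod 883)
510 - 103 = 407

407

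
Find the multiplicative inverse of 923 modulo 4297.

3743

4297 = 4*923 + 605
923 = 1*605 + 318
605 = 1*318 + 287
318 = 1*287 + 31
287 = 9*31 + 8
31 = 3*8 + 7
8 = 1*7 + 1
7 = 7*1 + 0
gcd(923, 4297) = 1, so the inverse exists.
Bézout: 1 = 119*4297 − 554*923.
So 923⁻¹ ≡ −554 ≡ 3743 (mod 4297).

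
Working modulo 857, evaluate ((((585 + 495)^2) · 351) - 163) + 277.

474

585 + 495 = 1080 ≡ 223 (mod 857)
(223)^2 ≡ 23 (mod 857)
23 · 351 = 8073 ≡ 360 (mod 857)
360 - 163 = 197
197 + 277 = 474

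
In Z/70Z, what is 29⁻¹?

29

Apply the Euclidean algorithm and back-substitute:
70 = 2·29 + 12
29 = 2·12 + 5
12 = 2·5 + 2
5 = 2·2 + 1
2 = 2·1 + 0
gcd(29, 70) = 1, so the inverse exists.
Back-substitute for 1:
1 = 1·5 − 2·2
  = −2·12 + 5·5
  = 5·29 − 12·12
  = −12·70 + 29·29
So 29⁻¹ ≡ 29 (mod 70).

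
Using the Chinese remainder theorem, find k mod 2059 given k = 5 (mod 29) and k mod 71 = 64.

1484

29⁻¹ mod 71: 29·49 ≡ 1 (mod 71), so 29⁻¹ ≡ 49.
k = 5 + 29·((64 − 5)·49 mod 71) = 5 + 29·51 = 1484.
Check: 1484 mod 29 = 5, 1484 mod 71 = 64. ✓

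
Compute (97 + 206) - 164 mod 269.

97 + 206 = 303 ≡ 34 (mod 269)
34 - 164 = -130 ≡ 139 (mod 269)

139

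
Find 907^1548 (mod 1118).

391

By square-and-multiply:
1548 in binary is 11000001100, i.e. 1548 = 1024 + 512 + 8 + 4.
907^1 ≡ 907 (mod 1118)
907^2 ≡ 907^2 = 822649 ≡ 919 (mod 1118)
907^4 ≡ 919^2 = 844561 ≡ 471 (mod 1118)
907^8 ≡ 471^2 = 221841 ≡ 477 (mod 1118)
907^16 ≡ 477^2 = 227529 ≡ 575 (mod 1118)
907^32 ≡ 575^2 = 330625 ≡ 815 (mod 1118)
907^64 ≡ 815^2 = 664225 ≡ 133 (mod 1118)
907^128 ≡ 133^2 = 17689 ≡ 919 (mod 1118)
907^256 ≡ 919^2 = 844561 ≡ 471 (mod 1118)
907^512 ≡ 471^2 = 221841 ≡ 477 (mod 1118)
907^1024 ≡ 477^2 = 227529 ≡ 575 (mod 1118)
907^1548 = 907^1024 × 907^512 × 907^8 × 907^4 ≡ 575 × 477 × 477 × 471 (mod 1118).
Accumulate the product:
575 × 477 = 274275 ≡ 365
365 × 477 = 174105 ≡ 815
815 × 471 = 383865 ≡ 391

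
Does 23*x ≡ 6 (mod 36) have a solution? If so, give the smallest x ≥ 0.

gcd(23, 36) = 1, so a unique solution mod 36 exists.
23⁻¹ ≡ 11 (mod 36).
x ≡ 11*6 ≡ 30 (mod 36).

30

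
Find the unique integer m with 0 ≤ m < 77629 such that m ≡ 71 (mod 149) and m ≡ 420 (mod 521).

149⁻¹ mod 521: 149×7 ≡ 1 (mod 521), so 149⁻¹ ≡ 7.
m = 71 + 149×((420 − 71)×7 mod 521) = 71 + 149×359 = 53562.

53562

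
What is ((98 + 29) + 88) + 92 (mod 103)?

101

98 + 29 = 127 ≡ 24 (mod 103)
24 + 88 = 112 ≡ 9 (mod 103)
9 + 92 = 101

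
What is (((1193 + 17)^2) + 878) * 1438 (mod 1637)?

1071

1193 + 17 = 1210
(1210)^2 ≡ 622 (mod 1637)
622 + 878 = 1500
1500 * 1438 = 2157000 ≡ 1071 (mod 1637)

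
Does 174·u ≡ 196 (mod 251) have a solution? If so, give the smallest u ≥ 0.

180

gcd(174, 251) = 1, so a unique solution mod 251 exists.
174⁻¹ ≡ 88 (mod 251).
u ≡ 88·196 ≡ 180 (mod 251).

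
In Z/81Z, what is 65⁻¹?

81 = 1×65 + 16
65 = 4×16 + 1
16 = 16×1 + 0
gcd(65, 81) = 1, so the inverse exists.
Back-substitute for 1:
1 = 1×65 − 4×16
  = −4×81 + 5×65
So 65⁻¹ ≡ 5 (mod 81).

5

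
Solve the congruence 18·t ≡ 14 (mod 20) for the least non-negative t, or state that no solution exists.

3

gcd(18, 20) = 2, and 2 | 14, so solutions exist.
Divide through by 2: 9·t ≡ 7 (mod 10).
9⁻¹ ≡ 9 (mod 10).
t ≡ 9·7 ≡ 3 (mod 10).
The smallest non-negative solution is t = 3.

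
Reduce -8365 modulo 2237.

583

-8365 = -4×2237 + 583, so -8365 ≡ 583 (mod 2237).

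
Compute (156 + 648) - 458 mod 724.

346

156 + 648 = 804 ≡ 80 (mod 724)
80 - 458 = -378 ≡ 346 (mod 724)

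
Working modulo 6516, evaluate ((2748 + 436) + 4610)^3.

2748 + 436 = 3184
3184 + 4610 = 7794 ≡ 1278 (mod 6516)
(1278)^3 ≡ 1512 (mod 6516)

1512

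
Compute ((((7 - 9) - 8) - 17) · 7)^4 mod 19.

1

7 - 9 = -2 ≡ 17 (mod 19)
17 - 8 = 9
9 - 17 = -8 ≡ 11 (mod 19)
11 · 7 = 77 ≡ 1 (mod 19)
(1)^4 ≡ 1 (mod 19)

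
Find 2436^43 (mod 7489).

4110

By square-and-multiply:
43 in binary is 101011, i.e. 43 = 32 + 8 + 2 + 1.
2436^1 ≡ 2436 (mod 7489)
2436^2 ≡ 2436^2 = 5934096 ≡ 2808 (mod 7489)
2436^4 ≡ 2808^2 = 7884864 ≡ 6436 (mod 7489)
2436^8 ≡ 6436^2 = 41422096 ≡ 437 (mod 7489)
2436^16 ≡ 437^2 = 190969 ≡ 3744 (mod 7489)
2436^32 ≡ 3744^2 = 14017536 ≡ 5617 (mod 7489)
2436^43 = 2436^32 × 2436^8 × 2436^2 × 2436^1 ≡ 5617 × 437 × 2808 × 2436 (mod 7489).
Accumulate the product:
5617 × 437 = 2454629 ≡ 5726
5726 × 2808 = 16078608 ≡ 7214
7214 × 2436 = 17573304 ≡ 4110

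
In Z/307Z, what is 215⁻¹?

10

By the extended Euclidean algorithm:
307 = 1·215 + 92
215 = 2·92 + 31
92 = 2·31 + 30
31 = 1·30 + 1
30 = 30·1 + 0
gcd(215, 307) = 1, so the inverse exists.
Back-substitute for 1:
1 = 1·31 − 1·30
  = −1·92 + 3·31
  = 3·215 − 7·92
  = −7·307 + 10·215
So 215⁻¹ ≡ 10 (mod 307).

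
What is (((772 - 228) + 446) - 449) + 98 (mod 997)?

639

772 - 228 = 544
544 + 446 = 990
990 - 449 = 541
541 + 98 = 639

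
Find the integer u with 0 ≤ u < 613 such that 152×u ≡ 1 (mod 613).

367

By the extended Euclidean algorithm:
613 = 4×152 + 5
152 = 30×5 + 2
5 = 2×2 + 1
2 = 2×1 + 0
gcd(152, 613) = 1, so the inverse exists.
Bézout: 1 = 61×613 − 246×152.
So 152⁻¹ ≡ −246 ≡ 367 (mod 613).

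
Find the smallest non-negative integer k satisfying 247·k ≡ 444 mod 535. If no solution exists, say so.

422

gcd(247, 535) = 1, so a unique solution mod 535 exists.
247⁻¹ ≡ 13 (mod 535).
k ≡ 13·444 ≡ 422 (mod 535).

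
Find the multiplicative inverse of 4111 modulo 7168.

1775

Apply the Euclidean algorithm and back-substitute:
7168 = 1×4111 + 3057
4111 = 1×3057 + 1054
3057 = 2×1054 + 949
1054 = 1×949 + 105
949 = 9×105 + 4
105 = 26×4 + 1
4 = 4×1 + 0
gcd(4111, 7168) = 1, so the inverse exists.
Bézout: 1 = −1018×7168 + 1775×4111.
So 4111⁻¹ ≡ 1775 (mod 7168).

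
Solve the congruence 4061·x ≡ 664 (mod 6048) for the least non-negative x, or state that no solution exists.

2456

gcd(4061, 6048) = 1, so a unique solution mod 6048 exists.
4061⁻¹ ≡ 3893 (mod 6048).
x ≡ 3893·664 ≡ 2456 (mod 6048).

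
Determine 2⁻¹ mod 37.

By the extended Euclidean algorithm:
37 = 18*2 + 1
2 = 2*1 + 0
gcd(2, 37) = 1, so the inverse exists.
Back-substitute for 1:
1 = 1*37 − 18*2
So 2⁻¹ ≡ −18 ≡ 19 (mod 37).

19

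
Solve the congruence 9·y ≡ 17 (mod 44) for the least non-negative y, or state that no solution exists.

gcd(9, 44) = 1, so a unique solution mod 44 exists.
9⁻¹ ≡ 5 (mod 44).
y ≡ 5·17 ≡ 41 (mod 44).

41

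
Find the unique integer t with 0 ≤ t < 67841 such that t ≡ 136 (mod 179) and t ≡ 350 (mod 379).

22332

179⁻¹ mod 379: 179·36 ≡ 1 (mod 379), so 179⁻¹ ≡ 36.
t = 136 + 179·((350 − 136)·36 mod 379) = 136 + 179·124 = 22332.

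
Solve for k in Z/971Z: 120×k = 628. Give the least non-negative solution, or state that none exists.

gcd(120, 971) = 1, so a unique solution mod 971 exists.
120⁻¹ ≡ 882 (mod 971).
k ≡ 882×628 ≡ 426 (mod 971).

426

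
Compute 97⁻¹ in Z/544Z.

129

Run the extended Euclidean algorithm:
544 = 5·97 + 59
97 = 1·59 + 38
59 = 1·38 + 21
38 = 1·21 + 17
21 = 1·17 + 4
17 = 4·4 + 1
4 = 4·1 + 0
gcd(97, 544) = 1, so the inverse exists.
Back-substitute for 1:
1 = 1·17 − 4·4
  = −4·21 + 5·17
  = 5·38 − 9·21
  = −9·59 + 14·38
  = 14·97 − 23·59
  = −23·544 + 129·97
So 97⁻¹ ≡ 129 (mod 544).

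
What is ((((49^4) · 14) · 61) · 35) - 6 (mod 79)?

(49)^4 ≡ 13 (mod 79)
13 · 14 = 182 ≡ 24 (mod 79)
24 · 61 = 1464 ≡ 42 (mod 79)
42 · 35 = 1470 ≡ 48 (mod 79)
48 - 6 = 42

42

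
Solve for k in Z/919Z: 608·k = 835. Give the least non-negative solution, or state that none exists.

18

gcd(608, 919) = 1, so a unique solution mod 919 exists.
608⁻¹ ≡ 328 (mod 919).
k ≡ 328·835 ≡ 18 (mod 919).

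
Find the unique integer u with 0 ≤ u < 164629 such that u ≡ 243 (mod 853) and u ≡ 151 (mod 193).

853⁻¹ mod 193: 853*112 ≡ 1 (mod 193), so 853⁻¹ ≡ 112.
u = 243 + 853*((151 − 243)*112 mod 193) = 243 + 853*118 = 100897.
Check: 100897 mod 853 = 243, 100897 mod 193 = 151. ✓

100897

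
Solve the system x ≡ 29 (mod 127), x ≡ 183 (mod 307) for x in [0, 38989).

17682

127⁻¹ mod 307: 127×278 ≡ 1 (mod 307), so 127⁻¹ ≡ 278.
x = 29 + 127×((183 − 29)×278 mod 307) = 29 + 127×139 = 17682.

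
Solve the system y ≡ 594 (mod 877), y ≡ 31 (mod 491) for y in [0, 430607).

877⁻¹ mod 491: 877*332 ≡ 1 (mod 491), so 877⁻¹ ≡ 332.
y = 594 + 877*((31 − 594)*332 mod 491) = 594 + 877*155 = 136529.
Check: 136529 mod 877 = 594, 136529 mod 491 = 31. ✓

136529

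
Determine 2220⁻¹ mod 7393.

3873

Run the extended Euclidean algorithm:
7393 = 3*2220 + 733
2220 = 3*733 + 21
733 = 34*21 + 19
21 = 1*19 + 2
19 = 9*2 + 1
2 = 2*1 + 0
gcd(2220, 7393) = 1, so the inverse exists.
Back-substitute for 1:
1 = 1*19 − 9*2
  = −9*21 + 10*19
  = 10*733 − 349*21
  = −349*2220 + 1057*733
  = 1057*7393 − 3520*2220
So 2220⁻¹ ≡ −3520 ≡ 3873 (mod 7393).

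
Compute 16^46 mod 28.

Compute successive squares:
46 in binary is 101110, i.e. 46 = 32 + 8 + 4 + 2.
16^1 ≡ 16 (mod 28)
16^2 ≡ 16^2 = 256 ≡ 4 (mod 28)
16^4 ≡ 4^2 = 16 (mod 28)
16^8 ≡ 16^2 = 256 ≡ 4 (mod 28)
16^16 ≡ 4^2 = 16 (mod 28)
16^32 ≡ 16^2 = 256 ≡ 4 (mod 28)
16^46 = 16^32 × 16^8 × 16^4 × 16^2 ≡ 4 × 4 × 16 × 4 (mod 28).
Accumulate the product:
4 × 4 = 16
16 × 16 = 256 ≡ 4
4 × 4 = 16

16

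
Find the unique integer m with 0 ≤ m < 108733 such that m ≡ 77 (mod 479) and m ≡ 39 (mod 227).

479⁻¹ mod 227: 479·109 ≡ 1 (mod 227), so 479⁻¹ ≡ 109.
m = 77 + 479·((39 − 77)·109 mod 227) = 77 + 479·171 = 81986.

81986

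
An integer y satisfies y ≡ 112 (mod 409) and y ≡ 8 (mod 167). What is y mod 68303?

409⁻¹ mod 167: 409×49 ≡ 1 (mod 167), so 409⁻¹ ≡ 49.
y = 112 + 409×((8 − 112)×49 mod 167) = 112 + 409×81 = 33241.

33241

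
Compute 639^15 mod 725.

349

By square-and-multiply:
639^1 ≡ 639 (mod 725)
639^2 ≡ 639^2 = 408321 ≡ 146 (mod 725)
639^4 ≡ 146^2 = 21316 ≡ 291 (mod 725)
639^8 ≡ 291^2 = 84681 ≡ 581 (mod 725)
639^15 = 639^8 · 639^4 · 639^2 · 639^1 ≡ 581 · 291 · 146 · 639 (mod 725).
Accumulate the product:
581 · 291 = 169071 ≡ 146
146 · 146 = 21316 ≡ 291
291 · 639 = 185949 ≡ 349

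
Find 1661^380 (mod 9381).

Using repeated squaring:
380 in binary is 101111100, i.e. 380 = 256 + 64 + 32 + 16 + 8 + 4.
1661^1 ≡ 1661 (mod 9381)
1661^2 ≡ 1661^2 = 2758921 ≡ 907 (mod 9381)
1661^4 ≡ 907^2 = 822649 ≡ 6502 (mod 9381)
1661^8 ≡ 6502^2 = 42276004 ≡ 5218 (mod 9381)
1661^16 ≡ 5218^2 = 27227524 ≡ 3862 (mod 9381)
1661^32 ≡ 3862^2 = 14915044 ≡ 8635 (mod 9381)
1661^64 ≡ 8635^2 = 74563225 ≡ 3037 (mod 9381)
1661^128 ≡ 3037^2 = 9223369 ≡ 1846 (mod 9381)
1661^256 ≡ 1846^2 = 3407716 ≡ 2413 (mod 9381)
1661^380 = 1661^256 · 1661^64 · 1661^32 · 1661^16 · 1661^8 · 1661^4 ≡ 2413 · 3037 · 8635 · 3862 · 5218 · 6502 (mod 9381).
Accumulate the product:
2413 · 3037 = 7328281 ≡ 1720
1720 · 8635 = 14852200 ≡ 2077
2077 · 3862 = 8021374 ≡ 619
619 · 5218 = 3229942 ≡ 2878
2878 · 6502 = 18712756 ≡ 7042

7042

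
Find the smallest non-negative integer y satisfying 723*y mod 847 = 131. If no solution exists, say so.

279

gcd(723, 847) = 1, so a unique solution mod 847 exists.
723⁻¹ ≡ 403 (mod 847).
y ≡ 403*131 ≡ 279 (mod 847).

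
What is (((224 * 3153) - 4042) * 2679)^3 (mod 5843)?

1997

224 * 3153 = 706272 ≡ 5112 (mod 5843)
5112 - 4042 = 1070
1070 * 2679 = 2866530 ≡ 3460 (mod 5843)
(3460)^3 ≡ 1997 (mod 5843)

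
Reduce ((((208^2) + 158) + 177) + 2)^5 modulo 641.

154

(208)^2 ≡ 317 (mod 641)
317 + 158 = 475
475 + 177 = 652 ≡ 11 (mod 641)
11 + 2 = 13
(13)^5 ≡ 154 (mod 641)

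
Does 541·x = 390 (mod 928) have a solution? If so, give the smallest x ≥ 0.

gcd(541, 928) = 1, so a unique solution mod 928 exists.
541⁻¹ ≡ 693 (mod 928).
x ≡ 693·390 ≡ 222 (mod 928).

222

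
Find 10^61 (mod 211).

61 in binary is 111101, i.e. 61 = 32 + 16 + 8 + 4 + 1.
10^1 ≡ 10 (mod 211)
10^2 ≡ 10^2 = 100 (mod 211)
10^4 ≡ 100^2 = 10000 ≡ 83 (mod 211)
10^8 ≡ 83^2 = 6889 ≡ 137 (mod 211)
10^16 ≡ 137^2 = 18769 ≡ 201 (mod 211)
10^32 ≡ 201^2 = 40401 ≡ 100 (mod 211)
10^61 = 10^32 · 10^16 · 10^8 · 10^4 · 10^1 ≡ 100 · 201 · 137 · 83 · 10 (mod 211).
Accumulate the product:
100 · 201 = 20100 ≡ 55
55 · 137 = 7535 ≡ 150
150 · 83 = 12450 ≡ 1
1 · 10 = 10

10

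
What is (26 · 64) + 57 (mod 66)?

26 · 64 = 1664 ≡ 14 (mod 66)
14 + 57 = 71 ≡ 5 (mod 66)

5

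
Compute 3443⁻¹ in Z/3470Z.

3470 = 1×3443 + 27
3443 = 127×27 + 14
27 = 1×14 + 13
14 = 1×13 + 1
13 = 13×1 + 0
gcd(3443, 3470) = 1, so the inverse exists.
Bézout: 1 = −255×3470 + 257×3443.
So 3443⁻¹ ≡ 257 (mod 3470).

257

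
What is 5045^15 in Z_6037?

By square-and-multiply:
15 in binary is 1111, i.e. 15 = 8 + 4 + 2 + 1.
5045^1 ≡ 5045 (mod 6037)
5045^2 ≡ 5045^2 = 25452025 ≡ 33 (mod 6037)
5045^4 ≡ 33^2 = 1089 (mod 6037)
5045^8 ≡ 1089^2 = 1185921 ≡ 2669 (mod 6037)
5045^15 = 5045^8 * 5045^4 * 5045^2 * 5045^1 ≡ 2669 * 1089 * 33 * 5045 (mod 6037).
Accumulate the product:
2669 * 1089 = 2906541 ≡ 2744
2744 * 33 = 90552 ≡ 6034
6034 * 5045 = 30441530 ≡ 2976

2976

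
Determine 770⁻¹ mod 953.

953 = 1×770 + 183
770 = 4×183 + 38
183 = 4×38 + 31
38 = 1×31 + 7
31 = 4×7 + 3
7 = 2×3 + 1
3 = 3×1 + 0
gcd(770, 953) = 1, so the inverse exists.
Back-substitute for 1:
1 = 1×7 − 2×3
  = −2×31 + 9×7
  = 9×38 − 11×31
  = −11×183 + 53×38
  = 53×770 − 223×183
  = −223×953 + 276×770
So 770⁻¹ ≡ 276 (mod 953).

276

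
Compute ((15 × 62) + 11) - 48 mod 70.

53

15 × 62 = 930 ≡ 20 (mod 70)
20 + 11 = 31
31 - 48 = -17 ≡ 53 (mod 70)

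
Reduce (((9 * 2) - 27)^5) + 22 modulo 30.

9 * 2 = 18
18 - 27 = -9 ≡ 21 (mod 30)
(21)^5 ≡ 21 (mod 30)
21 + 22 = 43 ≡ 13 (mod 30)

13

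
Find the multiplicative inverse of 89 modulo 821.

369

By the extended Euclidean algorithm:
821 = 9*89 + 20
89 = 4*20 + 9
20 = 2*9 + 2
9 = 4*2 + 1
2 = 2*1 + 0
gcd(89, 821) = 1, so the inverse exists.
Back-substitute for 1:
1 = 1*9 − 4*2
  = −4*20 + 9*9
  = 9*89 − 40*20
  = −40*821 + 369*89
So 89⁻¹ ≡ 369 (mod 821).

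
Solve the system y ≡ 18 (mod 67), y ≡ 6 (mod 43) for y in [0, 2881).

67⁻¹ mod 43: 67×9 ≡ 1 (mod 43), so 67⁻¹ ≡ 9.
y = 18 + 67×((6 − 18)×9 mod 43) = 18 + 67×21 = 1425.

1425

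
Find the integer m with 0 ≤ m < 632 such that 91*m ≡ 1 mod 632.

507

632 = 6·91 + 86
91 = 1·86 + 5
86 = 17·5 + 1
5 = 5·1 + 0
gcd(91, 632) = 1, so the inverse exists.
Bézout: 1 = 18·632 − 125·91.
So 91⁻¹ ≡ −125 ≡ 507 (mod 632).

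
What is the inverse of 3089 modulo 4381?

668

Run the extended Euclidean algorithm:
4381 = 1*3089 + 1292
3089 = 2*1292 + 505
1292 = 2*505 + 282
505 = 1*282 + 223
282 = 1*223 + 59
223 = 3*59 + 46
59 = 1*46 + 13
46 = 3*13 + 7
13 = 1*7 + 6
7 = 1*6 + 1
6 = 6*1 + 0
gcd(3089, 4381) = 1, so the inverse exists.
Back-substitute for 1:
1 = 1*7 − 1*6
  = −1*13 + 2*7
  = 2*46 − 7*13
  = −7*59 + 9*46
  = 9*223 − 34*59
  = −34*282 + 43*223
  = 43*505 − 77*282
  = −77*1292 + 197*505
  = 197*3089 − 471*1292
  = −471*4381 + 668*3089
So 3089⁻¹ ≡ 668 (mod 4381).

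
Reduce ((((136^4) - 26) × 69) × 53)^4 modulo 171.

(136)^4 ≡ 100 (mod 171)
100 - 26 = 74
74 × 69 = 5106 ≡ 147 (mod 171)
147 × 53 = 7791 ≡ 96 (mod 171)
(96)^4 ≡ 153 (mod 171)

153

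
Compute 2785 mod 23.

2785 = 121·23 + 2, so 2785 ≡ 2 (mod 23).

2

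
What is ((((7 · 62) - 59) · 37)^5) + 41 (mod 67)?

7 · 62 = 434 ≡ 32 (mod 67)
32 - 59 = -27 ≡ 40 (mod 67)
40 · 37 = 1480 ≡ 6 (mod 67)
(6)^5 ≡ 4 (mod 67)
4 + 41 = 45

45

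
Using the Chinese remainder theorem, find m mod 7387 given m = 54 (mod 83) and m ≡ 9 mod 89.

4370

83⁻¹ mod 89: 83×74 ≡ 1 (mod 89), so 83⁻¹ ≡ 74.
m = 54 + 83×((9 − 54)×74 mod 89) = 54 + 83×52 = 4370.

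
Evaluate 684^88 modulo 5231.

1978

By square-and-multiply:
684^1 ≡ 684 (mod 5231)
684^2 ≡ 684^2 = 467856 ≡ 2297 (mod 5231)
684^4 ≡ 2297^2 = 5276209 ≡ 3361 (mod 5231)
684^8 ≡ 3361^2 = 11296321 ≡ 2592 (mod 5231)
684^16 ≡ 2592^2 = 6718464 ≡ 1860 (mod 5231)
684^32 ≡ 1860^2 = 3459600 ≡ 1909 (mod 5231)
684^64 ≡ 1909^2 = 3644281 ≡ 3505 (mod 5231)
684^88 = 684^64 × 684^16 × 684^8 ≡ 3505 × 1860 × 2592 (mod 5231).
Accumulate the product:
3505 × 1860 = 6519300 ≡ 1474
1474 × 2592 = 3820608 ≡ 1978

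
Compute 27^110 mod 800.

Using repeated squaring:
27^1 ≡ 27 (mod 800)
27^2 ≡ 27^2 = 729 (mod 800)
27^4 ≡ 729^2 = 531441 ≡ 241 (mod 800)
27^8 ≡ 241^2 = 58081 ≡ 481 (mod 800)
27^16 ≡ 481^2 = 231361 ≡ 161 (mod 800)
27^32 ≡ 161^2 = 25921 ≡ 321 (mod 800)
27^64 ≡ 321^2 = 103041 ≡ 641 (mod 800)
27^110 = 27^64 · 27^32 · 27^8 · 27^4 · 27^2 ≡ 641 · 321 · 481 · 241 · 729 (mod 800).
Accumulate the product:
641 · 321 = 205761 ≡ 161
161 · 481 = 77441 ≡ 641
641 · 241 = 154481 ≡ 81
81 · 729 = 59049 ≡ 649

649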